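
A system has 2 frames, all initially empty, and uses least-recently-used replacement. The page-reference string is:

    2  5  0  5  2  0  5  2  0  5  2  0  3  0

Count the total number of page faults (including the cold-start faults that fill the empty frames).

12

2 -> fault, frames [2]
5 -> fault, frames [2, 5]
0 -> fault, evict 2, frames [5, 0]
5 -> hit
2 -> fault, evict 0, frames [5, 2]
0 -> fault, evict 5, frames [2, 0]
5 -> fault, evict 2, frames [0, 5]
2 -> fault, evict 0, frames [5, 2]
0 -> fault, evict 5, frames [2, 0]
5 -> fault, evict 2, frames [0, 5]
2 -> fault, evict 0, frames [5, 2]
0 -> fault, evict 5, frames [2, 0]
3 -> fault, evict 2, frames [0, 3]
0 -> hit
Page faults: 12.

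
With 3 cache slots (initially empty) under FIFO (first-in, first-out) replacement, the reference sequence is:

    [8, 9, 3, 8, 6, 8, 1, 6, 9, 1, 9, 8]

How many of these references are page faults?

8 -> miss, frames [8]
9 -> miss, frames [8, 9]
3 -> miss, frames [8, 9, 3]
8 -> hit
6 -> miss, evict 8, frames [9, 3, 6]
8 -> miss, evict 9, frames [3, 6, 8]
1 -> miss, evict 3, frames [6, 8, 1]
6 -> hit
9 -> miss, evict 6, frames [8, 1, 9]
1 -> hit
9 -> hit
8 -> hit
Page faults: 7.

7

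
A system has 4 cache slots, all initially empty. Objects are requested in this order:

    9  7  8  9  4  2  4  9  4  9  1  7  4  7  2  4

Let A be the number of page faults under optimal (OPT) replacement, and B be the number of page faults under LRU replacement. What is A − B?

Under OPT: F F F . F F . . . . F . . . . . → 6 faults.
Under LRU: F F F . F F . . . . F F . . F . → 8 faults.
A − B = 6 − 8 = -2.

-2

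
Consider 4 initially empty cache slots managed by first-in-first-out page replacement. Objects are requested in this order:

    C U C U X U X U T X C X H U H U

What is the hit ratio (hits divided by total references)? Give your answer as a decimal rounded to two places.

0.69

C: fault, frames {C}
U: fault, frames {C,U}
C: hit
U: hit
X: fault, frames {C,U,X}
U: hit
X: hit
U: hit
T: fault, frames {C,U,X,T}
X: hit
C: hit
X: hit
H: fault, evict C, frames {U,X,T,H}
U: hit
H: hit
U: hit
Hits: 11 of 16 references → 11/16 = 0.6875.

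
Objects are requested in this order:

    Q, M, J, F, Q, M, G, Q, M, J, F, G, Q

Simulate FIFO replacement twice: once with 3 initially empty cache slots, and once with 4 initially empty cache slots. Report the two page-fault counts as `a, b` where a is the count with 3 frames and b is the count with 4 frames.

3 frames: F F F F F F F . . F F . F → 10 faults.
4 frames: F F F F . . F F F F F F F → 11 faults.
11 > 10: adding a frame increased faults — Belady's anomaly.

10, 11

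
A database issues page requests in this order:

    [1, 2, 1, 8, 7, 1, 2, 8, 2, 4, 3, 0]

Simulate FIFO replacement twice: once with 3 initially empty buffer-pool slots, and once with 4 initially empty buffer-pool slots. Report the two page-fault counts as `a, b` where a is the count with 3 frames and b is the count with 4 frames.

10, 7

3 frames: F F . F F F F F . F F F → 10 faults.
4 frames: F F . F F . . . . F F F → 7 faults.
7 < 10: adding a frame reduced faults, as is typical.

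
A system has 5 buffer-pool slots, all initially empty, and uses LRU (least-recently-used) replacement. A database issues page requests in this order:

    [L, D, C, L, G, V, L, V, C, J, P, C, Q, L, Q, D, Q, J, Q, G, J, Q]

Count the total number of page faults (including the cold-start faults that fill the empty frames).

12

L -> fault, frames (L)
D -> fault, frames (L D)
C -> fault, frames (L D C)
L -> hit
G -> fault, frames (D C L G)
V -> fault, frames (D C L G V)
L -> hit
V -> hit
C -> hit
J -> fault, evict D, frames (G L V C J)
P -> fault, evict G, frames (L V C J P)
C -> hit
Q -> fault, evict L, frames (V J P C Q)
L -> fault, evict V, frames (J P C Q L)
Q -> hit
D -> fault, evict J, frames (P C L Q D)
Q -> hit
J -> fault, evict P, frames (C L D Q J)
Q -> hit
G -> fault, evict C, frames (L D J Q G)
J -> hit
Q -> hit
Page faults: 12.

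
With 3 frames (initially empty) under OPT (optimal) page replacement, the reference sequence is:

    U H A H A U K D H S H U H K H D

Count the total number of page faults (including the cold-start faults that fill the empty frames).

8

U: miss, frames (U)
H: miss, frames (U H)
A: miss, frames (U H A)
H: hit
A: hit
U: hit
K: miss, evict A, frames (U H K)
D: miss, evict K, frames (U H D)
H: hit
S: miss, evict D, frames (U H S)
H: hit
U: hit
H: hit
K: miss, evict S, frames (U H K)
H: hit
D: miss, evict K, frames (U H D)
Page faults: 8.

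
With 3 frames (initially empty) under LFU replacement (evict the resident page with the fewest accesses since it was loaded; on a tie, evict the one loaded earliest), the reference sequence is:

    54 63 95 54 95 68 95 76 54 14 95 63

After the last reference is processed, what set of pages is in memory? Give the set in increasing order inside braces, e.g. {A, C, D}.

54 → fault, frames {54}
63 → fault, frames {54,63}
95 → fault, frames {54,63,95}
54 → hit
95 → hit
68 → fault, evict 63, frames {54,95,68}
95 → hit
76 → fault, evict 68, frames {54,95,76}
54 → hit
14 → fault, evict 76, frames {54,95,14}
95 → hit
63 → fault, evict 14, frames {54,95,63}

{54, 63, 95}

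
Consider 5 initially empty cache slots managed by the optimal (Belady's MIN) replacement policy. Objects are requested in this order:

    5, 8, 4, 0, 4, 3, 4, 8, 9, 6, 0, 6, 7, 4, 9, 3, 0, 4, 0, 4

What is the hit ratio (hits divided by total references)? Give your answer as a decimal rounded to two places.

0.60

5 -> fault, frames (5)
8 -> fault, frames (5 8)
4 -> fault, frames (5 8 4)
0 -> fault, frames (5 8 4 0)
4 -> hit
3 -> fault, frames (5 8 4 0 3)
4 -> hit
8 -> hit
9 -> fault, evict 8, frames (5 4 0 3 9)
6 -> fault, evict 5, frames (4 0 3 9 6)
0 -> hit
6 -> hit
7 -> fault, evict 6, frames (4 0 3 9 7)
4 -> hit
9 -> hit
3 -> hit
0 -> hit
4 -> hit
0 -> hit
4 -> hit
Hits: 12 of 20 references → 12/20 = 0.6000.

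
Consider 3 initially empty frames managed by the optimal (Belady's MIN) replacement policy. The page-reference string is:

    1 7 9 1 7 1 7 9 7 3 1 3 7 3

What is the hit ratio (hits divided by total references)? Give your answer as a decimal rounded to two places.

1 → miss, frames {1}
7 → miss, frames {1,7}
9 → miss, frames {1,7,9}
1 → hit
7 → hit
1 → hit
7 → hit
9 → hit
7 → hit
3 → miss, evict 9, frames {1,7,3}
1 → hit
3 → hit
7 → hit
3 → hit
Hits: 10 of 14 references → 10/14 = 0.7143.

0.71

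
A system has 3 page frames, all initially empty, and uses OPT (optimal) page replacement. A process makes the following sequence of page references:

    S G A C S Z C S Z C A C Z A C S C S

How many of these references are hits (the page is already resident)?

11

S -> fault, frames {S}
G -> fault, frames {S,G}
A -> fault, frames {S,G,A}
C -> fault, evict G, frames {S,A,C}
S -> hit
Z -> fault, evict A, frames {S,C,Z}
C -> hit
S -> hit
Z -> hit
C -> hit
A -> fault, evict S, frames {C,Z,A}
C -> hit
Z -> hit
A -> hit
C -> hit
S -> fault, evict A, frames {C,Z,S}
C -> hit
S -> hit
Hits: 11.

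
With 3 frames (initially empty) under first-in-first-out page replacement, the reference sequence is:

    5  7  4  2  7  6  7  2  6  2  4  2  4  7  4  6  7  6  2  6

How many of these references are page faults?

5 -> miss, frames [5]
7 -> miss, frames [5, 7]
4 -> miss, frames [5, 7, 4]
2 -> miss, evict 5, frames [7, 4, 2]
7 -> hit
6 -> miss, evict 7, frames [4, 2, 6]
7 -> miss, evict 4, frames [2, 6, 7]
2 -> hit
6 -> hit
2 -> hit
4 -> miss, evict 2, frames [6, 7, 4]
2 -> miss, evict 6, frames [7, 4, 2]
4 -> hit
7 -> hit
4 -> hit
6 -> miss, evict 7, frames [4, 2, 6]
7 -> miss, evict 4, frames [2, 6, 7]
6 -> hit
2 -> hit
6 -> hit
Page faults: 10.

10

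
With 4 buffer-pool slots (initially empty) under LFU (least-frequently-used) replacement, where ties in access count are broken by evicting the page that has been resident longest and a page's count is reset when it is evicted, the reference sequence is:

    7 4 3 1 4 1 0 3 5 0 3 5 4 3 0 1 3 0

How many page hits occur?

7: fault, frames (7)
4: fault, frames (7 4)
3: fault, frames (7 4 3)
1: fault, frames (7 4 3 1)
4: hit
1: hit
0: fault, evict 7, frames (4 3 1 0)
3: hit
5: fault, evict 0, frames (4 3 1 5)
0: fault, evict 5, frames (4 3 1 0)
3: hit
5: fault, evict 0, frames (4 3 1 5)
4: hit
3: hit
0: fault, evict 5, frames (4 3 1 0)
1: hit
3: hit
0: hit
Hits: 9.

9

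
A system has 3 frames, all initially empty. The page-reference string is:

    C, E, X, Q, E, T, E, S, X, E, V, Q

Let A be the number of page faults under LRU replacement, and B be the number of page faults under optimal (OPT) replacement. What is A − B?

Under LRU: F F F F . F . F F . F F → 9 faults.
Under OPT: F F F F . F . F . . F F → 8 faults.
A − B = 9 − 8 = 1.

1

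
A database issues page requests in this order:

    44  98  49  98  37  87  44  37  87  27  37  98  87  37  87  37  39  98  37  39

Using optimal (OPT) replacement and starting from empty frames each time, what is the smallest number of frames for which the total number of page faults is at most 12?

3

f=1: 20 faults
f=2: 13 faults
f=3: 8 faults
f=4: 7 faults
f=5: 7 faults
f=6: 7 faults
f=7: 7 faults
Smallest f with faults ≤ 12 is 3.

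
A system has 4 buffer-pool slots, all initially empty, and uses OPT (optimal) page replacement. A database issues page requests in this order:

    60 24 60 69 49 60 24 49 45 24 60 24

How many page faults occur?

60 → fault, frames (60)
24 → fault, frames (60 24)
60 → hit
69 → fault, frames (60 24 69)
49 → fault, frames (60 24 69 49)
60 → hit
24 → hit
49 → hit
45 → fault, evict 49, frames (60 24 69 45)
24 → hit
60 → hit
24 → hit
Page faults: 5.

5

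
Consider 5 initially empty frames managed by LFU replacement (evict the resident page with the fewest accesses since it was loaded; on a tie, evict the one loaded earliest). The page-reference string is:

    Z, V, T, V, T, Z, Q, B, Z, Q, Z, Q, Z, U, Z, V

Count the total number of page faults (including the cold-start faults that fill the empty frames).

Z -> fault, frames [Z]
V -> fault, frames [Z, V]
T -> fault, frames [Z, V, T]
V -> hit
T -> hit
Z -> hit
Q -> fault, frames [Z, V, T, Q]
B -> fault, frames [Z, V, T, Q, B]
Z -> hit
Q -> hit
Z -> hit
Q -> hit
Z -> hit
U -> fault, evict B, frames [Z, V, T, Q, U]
Z -> hit
V -> hit
Page faults: 6.

6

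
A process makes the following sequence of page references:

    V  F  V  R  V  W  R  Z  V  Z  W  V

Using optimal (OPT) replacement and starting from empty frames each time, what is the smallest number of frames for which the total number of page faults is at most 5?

f=1: 12 faults
f=2: 7 faults
f=3: 5 faults
f=4: 5 faults
f=5: 5 faults
Smallest f with faults ≤ 5 is 3.

3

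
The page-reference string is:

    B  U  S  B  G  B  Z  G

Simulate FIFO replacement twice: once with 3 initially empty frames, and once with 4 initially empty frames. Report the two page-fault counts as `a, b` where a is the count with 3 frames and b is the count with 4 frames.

3 frames: F F F . F F F . → 6 faults.
4 frames: F F F . F . F . → 5 faults.
5 < 6: adding a frame reduced faults, as is typical.

6, 5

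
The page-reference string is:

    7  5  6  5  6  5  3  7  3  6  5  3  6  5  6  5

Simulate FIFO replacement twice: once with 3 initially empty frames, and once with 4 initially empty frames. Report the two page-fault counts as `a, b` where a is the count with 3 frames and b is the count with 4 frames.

7, 4

3 frames: F F F . . . F F . . F . F . . . → 7 faults.
4 frames: F F F . . . F . . . . . . . . . → 4 faults.
4 < 7: adding a frame reduced faults, as is typical.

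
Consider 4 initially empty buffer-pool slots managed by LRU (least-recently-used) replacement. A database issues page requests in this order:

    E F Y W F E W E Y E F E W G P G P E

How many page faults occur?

E → fault, frames [E]
F → fault, frames [E, F]
Y → fault, frames [E, F, Y]
W → fault, frames [E, F, Y, W]
F → hit
E → hit
W → hit
E → hit
Y → hit
E → hit
F → hit
E → hit
W → hit
G → fault, evict Y, frames [F, E, W, G]
P → fault, evict F, frames [E, W, G, P]
G → hit
P → hit
E → hit
Page faults: 6.

6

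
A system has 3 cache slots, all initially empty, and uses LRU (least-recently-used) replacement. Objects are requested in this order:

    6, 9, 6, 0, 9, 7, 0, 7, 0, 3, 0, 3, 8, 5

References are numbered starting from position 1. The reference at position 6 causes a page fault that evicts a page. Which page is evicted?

6

pos 1: 6 → miss, frames {6}
pos 2: 9 → miss, frames {6,9}
pos 3: 6 → hit
pos 4: 0 → miss, frames {9,6,0}
pos 5: 9 → hit
pos 6: 7 → miss, evict 6, frames {0,9,7}
At position 6, page 6 is evicted.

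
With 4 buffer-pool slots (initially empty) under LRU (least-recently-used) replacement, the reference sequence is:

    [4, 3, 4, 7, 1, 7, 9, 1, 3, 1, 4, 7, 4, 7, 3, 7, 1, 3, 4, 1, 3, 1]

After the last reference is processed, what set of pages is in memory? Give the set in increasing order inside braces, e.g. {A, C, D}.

4 → miss, frames [4]
3 → miss, frames [4, 3]
4 → hit
7 → miss, frames [3, 4, 7]
1 → miss, frames [3, 4, 7, 1]
7 → hit
9 → miss, evict 3, frames [4, 1, 7, 9]
1 → hit
3 → miss, evict 4, frames [7, 9, 1, 3]
1 → hit
4 → miss, evict 7, frames [9, 3, 1, 4]
7 → miss, evict 9, frames [3, 1, 4, 7]
4 → hit
7 → hit
3 → hit
7 → hit
1 → hit
3 → hit
4 → hit
1 → hit
3 → hit
1 → hit

{1, 3, 4, 7}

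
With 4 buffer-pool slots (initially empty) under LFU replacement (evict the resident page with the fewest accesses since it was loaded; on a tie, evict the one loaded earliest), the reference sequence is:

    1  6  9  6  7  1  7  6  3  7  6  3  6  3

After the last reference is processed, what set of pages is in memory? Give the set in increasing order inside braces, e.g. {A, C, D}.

1 → miss, frames [1]
6 → miss, frames [1, 6]
9 → miss, frames [1, 6, 9]
6 → hit
7 → miss, frames [1, 6, 9, 7]
1 → hit
7 → hit
6 → hit
3 → miss, evict 9, frames [1, 6, 7, 3]
7 → hit
6 → hit
3 → hit
6 → hit
3 → hit

{1, 3, 6, 7}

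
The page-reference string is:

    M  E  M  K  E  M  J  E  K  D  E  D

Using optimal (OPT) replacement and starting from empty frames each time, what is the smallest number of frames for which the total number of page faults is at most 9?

f=1: 12 faults
f=2: 7 faults
f=3: 5 faults
f=4: 5 faults
f=5: 5 faults
Smallest f with faults ≤ 9 is 2.

2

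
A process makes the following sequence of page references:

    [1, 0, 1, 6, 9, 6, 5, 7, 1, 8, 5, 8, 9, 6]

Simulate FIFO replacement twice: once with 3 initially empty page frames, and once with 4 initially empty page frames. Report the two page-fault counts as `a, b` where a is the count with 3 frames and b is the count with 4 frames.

3 frames: F F . F F . F F F F F . F F → 11 faults.
4 frames: F F . F F . F F F F . . F F → 10 faults.
10 < 11: adding a frame reduced faults, as is typical.

11, 10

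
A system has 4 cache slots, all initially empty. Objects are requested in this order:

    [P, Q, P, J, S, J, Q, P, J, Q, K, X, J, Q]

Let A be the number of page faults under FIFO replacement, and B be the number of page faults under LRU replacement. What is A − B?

Under FIFO: F F . F F . . . . . F F . F → 7 faults.
Under LRU: F F . F F . . . . . F F . . → 6 faults.
A − B = 7 − 6 = 1.

1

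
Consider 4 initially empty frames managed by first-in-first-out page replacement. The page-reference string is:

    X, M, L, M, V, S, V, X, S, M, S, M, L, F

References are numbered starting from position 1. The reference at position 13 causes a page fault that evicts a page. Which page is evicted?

pos 1: X → miss, frames {X}
pos 2: M → miss, frames {X,M}
pos 3: L → miss, frames {X,M,L}
pos 4: M → hit
pos 5: V → miss, frames {X,M,L,V}
pos 6: S → miss, evict X, frames {M,L,V,S}
pos 7: V → hit
pos 8: X → miss, evict M, frames {L,V,S,X}
pos 9: S → hit
pos 10: M → miss, evict L, frames {V,S,X,M}
pos 11: S → hit
pos 12: M → hit
pos 13: L → miss, evict V, frames {S,X,M,L}
At position 13, page V is evicted.

V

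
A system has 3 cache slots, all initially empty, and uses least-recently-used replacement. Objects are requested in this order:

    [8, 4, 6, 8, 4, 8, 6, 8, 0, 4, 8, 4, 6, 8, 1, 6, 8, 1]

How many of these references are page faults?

7

8 -> miss, frames {8}
4 -> miss, frames {8,4}
6 -> miss, frames {8,4,6}
8 -> hit
4 -> hit
8 -> hit
6 -> hit
8 -> hit
0 -> miss, evict 4, frames {6,8,0}
4 -> miss, evict 6, frames {8,0,4}
8 -> hit
4 -> hit
6 -> miss, evict 0, frames {8,4,6}
8 -> hit
1 -> miss, evict 4, frames {6,8,1}
6 -> hit
8 -> hit
1 -> hit
Page faults: 7.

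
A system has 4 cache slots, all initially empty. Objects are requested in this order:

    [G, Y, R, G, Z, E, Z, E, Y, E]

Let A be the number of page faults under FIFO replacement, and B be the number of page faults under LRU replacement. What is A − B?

-1

Under FIFO: F F F . F F . . . . → 5 faults.
Under LRU: F F F . F F . . F . → 6 faults.
A − B = 5 − 6 = -1.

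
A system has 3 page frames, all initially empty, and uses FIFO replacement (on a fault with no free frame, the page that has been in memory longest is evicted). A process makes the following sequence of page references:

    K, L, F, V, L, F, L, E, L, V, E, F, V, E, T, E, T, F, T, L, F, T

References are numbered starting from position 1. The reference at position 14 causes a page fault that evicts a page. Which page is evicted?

L

pos 1: K -> miss, frames (K)
pos 2: L -> miss, frames (K L)
pos 3: F -> miss, frames (K L F)
pos 4: V -> miss, evict K, frames (L F V)
pos 5: L -> hit
pos 6: F -> hit
pos 7: L -> hit
pos 8: E -> miss, evict L, frames (F V E)
pos 9: L -> miss, evict F, frames (V E L)
pos 10: V -> hit
pos 11: E -> hit
pos 12: F -> miss, evict V, frames (E L F)
pos 13: V -> miss, evict E, frames (L F V)
pos 14: E -> miss, evict L, frames (F V E)
At position 14, page L is evicted.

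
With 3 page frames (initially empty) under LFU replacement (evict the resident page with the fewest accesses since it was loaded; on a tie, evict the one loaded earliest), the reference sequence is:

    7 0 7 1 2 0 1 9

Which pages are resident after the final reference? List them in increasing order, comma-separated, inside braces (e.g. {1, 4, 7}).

7 -> fault, frames (7)
0 -> fault, frames (7 0)
7 -> hit
1 -> fault, frames (7 0 1)
2 -> fault, evict 0, frames (7 1 2)
0 -> fault, evict 1, frames (7 2 0)
1 -> fault, evict 2, frames (7 0 1)
9 -> fault, evict 0, frames (7 1 9)

{1, 7, 9}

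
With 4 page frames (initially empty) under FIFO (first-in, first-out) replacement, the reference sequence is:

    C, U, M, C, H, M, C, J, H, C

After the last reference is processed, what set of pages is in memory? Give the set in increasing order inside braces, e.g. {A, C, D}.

C → miss, frames [C]
U → miss, frames [C, U]
M → miss, frames [C, U, M]
C → hit
H → miss, frames [C, U, M, H]
M → hit
C → hit
J → miss, evict C, frames [U, M, H, J]
H → hit
C → miss, evict U, frames [M, H, J, C]

{C, H, J, M}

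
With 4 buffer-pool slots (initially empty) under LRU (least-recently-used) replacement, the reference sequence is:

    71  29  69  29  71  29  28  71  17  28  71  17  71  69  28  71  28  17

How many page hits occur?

71 → miss, frames {71}
29 → miss, frames {71,29}
69 → miss, frames {71,29,69}
29 → hit
71 → hit
29 → hit
28 → miss, frames {69,71,29,28}
71 → hit
17 → miss, evict 69, frames {29,28,71,17}
28 → hit
71 → hit
17 → hit
71 → hit
69 → miss, evict 29, frames {28,17,71,69}
28 → hit
71 → hit
28 → hit
17 → hit
Hits: 12.

12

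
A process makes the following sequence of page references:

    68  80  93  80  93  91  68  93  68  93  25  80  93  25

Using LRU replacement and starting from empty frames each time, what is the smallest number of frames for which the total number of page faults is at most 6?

f=1: 14 faults
f=2: 10 faults
f=3: 7 faults
f=4: 6 faults
f=5: 5 faults
Smallest f with faults ≤ 6 is 4.

4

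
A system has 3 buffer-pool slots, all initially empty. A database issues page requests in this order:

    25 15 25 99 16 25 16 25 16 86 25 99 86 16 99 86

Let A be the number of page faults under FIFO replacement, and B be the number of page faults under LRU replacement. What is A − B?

1

Under FIFO: F F . F F F . . . F . F . F . . → 8 faults.
Under LRU: F F . F F . . . . F . F . F . . → 7 faults.
A − B = 8 − 7 = 1.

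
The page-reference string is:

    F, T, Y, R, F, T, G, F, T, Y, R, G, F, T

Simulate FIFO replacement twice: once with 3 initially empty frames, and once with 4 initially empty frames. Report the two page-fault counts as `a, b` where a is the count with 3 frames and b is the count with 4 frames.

3 frames: F F F F F F F . . F F . F F → 11 faults.
4 frames: F F F F . . F F F F F F F F → 12 faults.
12 > 11: adding a frame increased faults — Belady's anomaly.

11, 12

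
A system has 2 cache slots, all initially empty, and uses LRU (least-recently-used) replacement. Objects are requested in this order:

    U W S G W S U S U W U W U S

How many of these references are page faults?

9

U -> miss, frames [U]
W -> miss, frames [U, W]
S -> miss, evict U, frames [W, S]
G -> miss, evict W, frames [S, G]
W -> miss, evict S, frames [G, W]
S -> miss, evict G, frames [W, S]
U -> miss, evict W, frames [S, U]
S -> hit
U -> hit
W -> miss, evict S, frames [U, W]
U -> hit
W -> hit
U -> hit
S -> miss, evict W, frames [U, S]
Page faults: 9.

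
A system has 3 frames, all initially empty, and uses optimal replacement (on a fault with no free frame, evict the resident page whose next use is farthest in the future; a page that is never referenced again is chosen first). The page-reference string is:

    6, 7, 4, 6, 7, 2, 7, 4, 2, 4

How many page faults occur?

4

6: fault, frames [6]
7: fault, frames [6, 7]
4: fault, frames [6, 7, 4]
6: hit
7: hit
2: fault, evict 6, frames [7, 4, 2]
7: hit
4: hit
2: hit
4: hit
Page faults: 4.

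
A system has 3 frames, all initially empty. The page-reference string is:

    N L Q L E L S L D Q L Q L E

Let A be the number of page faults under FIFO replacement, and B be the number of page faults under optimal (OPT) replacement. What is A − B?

Under FIFO: F F F . F . F F F F . . . F → 9 faults.
Under OPT: F F F . F . F . F . . . . F → 7 faults.
A − B = 9 − 7 = 2.

2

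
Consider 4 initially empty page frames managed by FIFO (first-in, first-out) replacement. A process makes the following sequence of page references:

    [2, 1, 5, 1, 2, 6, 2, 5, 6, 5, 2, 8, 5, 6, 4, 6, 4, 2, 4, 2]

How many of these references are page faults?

2: miss, frames (2)
1: miss, frames (2 1)
5: miss, frames (2 1 5)
1: hit
2: hit
6: miss, frames (2 1 5 6)
2: hit
5: hit
6: hit
5: hit
2: hit
8: miss, evict 2, frames (1 5 6 8)
5: hit
6: hit
4: miss, evict 1, frames (5 6 8 4)
6: hit
4: hit
2: miss, evict 5, frames (6 8 4 2)
4: hit
2: hit
Page faults: 7.

7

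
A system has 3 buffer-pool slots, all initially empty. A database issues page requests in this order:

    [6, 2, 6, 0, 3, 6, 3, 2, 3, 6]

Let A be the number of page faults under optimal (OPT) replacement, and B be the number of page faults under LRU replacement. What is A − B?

Under OPT: F F . F F . . . . . → 4 faults.
Under LRU: F F . F F . . F . . → 5 faults.
A − B = 4 − 5 = -1.

-1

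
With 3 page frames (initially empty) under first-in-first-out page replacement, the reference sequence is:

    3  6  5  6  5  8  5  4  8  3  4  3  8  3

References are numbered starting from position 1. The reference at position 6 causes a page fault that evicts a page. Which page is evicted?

3

pos 1: 3 → miss, frames {3}
pos 2: 6 → miss, frames {3,6}
pos 3: 5 → miss, frames {3,6,5}
pos 4: 6 → hit
pos 5: 5 → hit
pos 6: 8 → miss, evict 3, frames {6,5,8}
At position 6, page 3 is evicted.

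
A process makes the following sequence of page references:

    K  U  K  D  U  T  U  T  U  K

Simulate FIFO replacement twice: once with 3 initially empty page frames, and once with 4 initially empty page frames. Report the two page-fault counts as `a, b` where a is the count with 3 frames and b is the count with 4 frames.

3 frames: F F . F . F . . . F → 5 faults.
4 frames: F F . F . F . . . . → 4 faults.
4 < 5: adding a frame reduced faults, as is typical.

5, 4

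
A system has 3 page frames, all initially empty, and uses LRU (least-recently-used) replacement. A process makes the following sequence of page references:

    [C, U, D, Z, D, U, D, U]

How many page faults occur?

C: fault, frames [C]
U: fault, frames [C, U]
D: fault, frames [C, U, D]
Z: fault, evict C, frames [U, D, Z]
D: hit
U: hit
D: hit
U: hit
Page faults: 4.

4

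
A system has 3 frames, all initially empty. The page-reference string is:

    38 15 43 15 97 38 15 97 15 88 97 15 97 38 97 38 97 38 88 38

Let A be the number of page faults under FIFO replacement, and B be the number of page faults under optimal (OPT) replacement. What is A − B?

Under FIFO: F F F . F F F . . F F . . F . . . . . . → 9 faults.
Under OPT: F F F . F . . . . F . . . F . . . . . . → 6 faults.
A − B = 9 − 6 = 3.

3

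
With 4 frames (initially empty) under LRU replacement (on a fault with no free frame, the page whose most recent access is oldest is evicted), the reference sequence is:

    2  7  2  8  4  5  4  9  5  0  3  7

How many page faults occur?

2: miss, frames (2)
7: miss, frames (2 7)
2: hit
8: miss, frames (7 2 8)
4: miss, frames (7 2 8 4)
5: miss, evict 7, frames (2 8 4 5)
4: hit
9: miss, evict 2, frames (8 5 4 9)
5: hit
0: miss, evict 8, frames (4 9 5 0)
3: miss, evict 4, frames (9 5 0 3)
7: miss, evict 9, frames (5 0 3 7)
Page faults: 9.

9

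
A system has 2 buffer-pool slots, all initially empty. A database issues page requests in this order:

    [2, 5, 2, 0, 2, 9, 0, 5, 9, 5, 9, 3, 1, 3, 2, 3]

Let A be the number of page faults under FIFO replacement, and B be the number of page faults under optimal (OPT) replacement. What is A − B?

Under FIFO: F F . F F F F F F . . F F . F F → 12 faults.
Under OPT: F F . F . F . F . . . F F . F . → 8 faults.
A − B = 12 − 8 = 4.

4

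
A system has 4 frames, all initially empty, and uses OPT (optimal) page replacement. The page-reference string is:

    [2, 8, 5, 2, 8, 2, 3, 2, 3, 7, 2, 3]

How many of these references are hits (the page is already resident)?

7

2 -> fault, frames (2)
8 -> fault, frames (2 8)
5 -> fault, frames (2 8 5)
2 -> hit
8 -> hit
2 -> hit
3 -> fault, frames (2 8 5 3)
2 -> hit
3 -> hit
7 -> fault, evict 5, frames (2 8 3 7)
2 -> hit
3 -> hit
Hits: 7.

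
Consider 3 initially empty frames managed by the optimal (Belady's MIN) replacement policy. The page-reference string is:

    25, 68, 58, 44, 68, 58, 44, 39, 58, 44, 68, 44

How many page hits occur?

25 → fault, frames [25]
68 → fault, frames [25, 68]
58 → fault, frames [25, 68, 58]
44 → fault, evict 25, frames [68, 58, 44]
68 → hit
58 → hit
44 → hit
39 → fault, evict 68, frames [58, 44, 39]
58 → hit
44 → hit
68 → fault, evict 39, frames [58, 44, 68]
44 → hit
Hits: 6.

6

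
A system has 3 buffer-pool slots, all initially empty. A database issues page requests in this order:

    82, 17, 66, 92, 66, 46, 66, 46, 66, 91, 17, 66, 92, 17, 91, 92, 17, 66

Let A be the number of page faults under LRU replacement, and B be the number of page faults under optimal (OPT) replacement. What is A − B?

2

Under LRU: F F F F . F . . . F F . F . F . . F → 10 faults.
Under OPT: F F F F . F . . . F . . F . . . . F → 8 faults.
A − B = 10 − 8 = 2.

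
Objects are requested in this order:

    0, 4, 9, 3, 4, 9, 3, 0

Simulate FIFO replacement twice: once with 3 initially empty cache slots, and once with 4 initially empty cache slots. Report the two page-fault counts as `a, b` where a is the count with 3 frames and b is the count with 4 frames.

3 frames: F F F F . . . F → 5 faults.
4 frames: F F F F . . . . → 4 faults.
4 < 5: adding a frame reduced faults, as is typical.

5, 4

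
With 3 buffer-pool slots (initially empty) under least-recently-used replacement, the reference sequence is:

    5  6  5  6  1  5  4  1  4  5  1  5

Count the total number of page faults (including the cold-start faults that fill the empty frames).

4

5 → fault, frames {5}
6 → fault, frames {5,6}
5 → hit
6 → hit
1 → fault, frames {5,6,1}
5 → hit
4 → fault, evict 6, frames {1,5,4}
1 → hit
4 → hit
5 → hit
1 → hit
5 → hit
Page faults: 4.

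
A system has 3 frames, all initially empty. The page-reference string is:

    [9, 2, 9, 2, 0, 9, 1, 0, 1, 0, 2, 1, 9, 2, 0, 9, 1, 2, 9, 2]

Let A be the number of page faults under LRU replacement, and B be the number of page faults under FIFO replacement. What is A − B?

-1

Under LRU: F F . . F . F . . . F . F . F . F F . . → 9 faults.
Under FIFO: F F . . F . F . . . . . F F F . F . F F → 10 faults.
A − B = 9 − 10 = -1.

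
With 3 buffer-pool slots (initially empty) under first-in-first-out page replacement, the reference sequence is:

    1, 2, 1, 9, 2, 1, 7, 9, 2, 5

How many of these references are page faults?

5

1 → fault, frames [1]
2 → fault, frames [1, 2]
1 → hit
9 → fault, frames [1, 2, 9]
2 → hit
1 → hit
7 → fault, evict 1, frames [2, 9, 7]
9 → hit
2 → hit
5 → fault, evict 2, frames [9, 7, 5]
Page faults: 5.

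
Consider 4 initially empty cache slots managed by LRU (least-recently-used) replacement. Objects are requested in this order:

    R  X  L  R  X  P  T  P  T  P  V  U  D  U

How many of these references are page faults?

8

R: miss, frames (R)
X: miss, frames (R X)
L: miss, frames (R X L)
R: hit
X: hit
P: miss, frames (L R X P)
T: miss, evict L, frames (R X P T)
P: hit
T: hit
P: hit
V: miss, evict R, frames (X T P V)
U: miss, evict X, frames (T P V U)
D: miss, evict T, frames (P V U D)
U: hit
Page faults: 8.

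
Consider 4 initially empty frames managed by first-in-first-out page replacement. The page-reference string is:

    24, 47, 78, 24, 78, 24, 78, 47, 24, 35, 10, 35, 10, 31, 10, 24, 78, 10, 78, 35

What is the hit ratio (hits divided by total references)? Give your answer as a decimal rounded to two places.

24: fault, frames [24]
47: fault, frames [24, 47]
78: fault, frames [24, 47, 78]
24: hit
78: hit
24: hit
78: hit
47: hit
24: hit
35: fault, frames [24, 47, 78, 35]
10: fault, evict 24, frames [47, 78, 35, 10]
35: hit
10: hit
31: fault, evict 47, frames [78, 35, 10, 31]
10: hit
24: fault, evict 78, frames [35, 10, 31, 24]
78: fault, evict 35, frames [10, 31, 24, 78]
10: hit
78: hit
35: fault, evict 10, frames [31, 24, 78, 35]
Hits: 11 of 20 references → 11/20 = 0.5500.

0.55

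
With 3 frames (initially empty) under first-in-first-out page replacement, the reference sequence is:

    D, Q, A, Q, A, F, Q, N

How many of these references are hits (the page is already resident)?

D → miss, frames [D]
Q → miss, frames [D, Q]
A → miss, frames [D, Q, A]
Q → hit
A → hit
F → miss, evict D, frames [Q, A, F]
Q → hit
N → miss, evict Q, frames [A, F, N]
Hits: 3.

3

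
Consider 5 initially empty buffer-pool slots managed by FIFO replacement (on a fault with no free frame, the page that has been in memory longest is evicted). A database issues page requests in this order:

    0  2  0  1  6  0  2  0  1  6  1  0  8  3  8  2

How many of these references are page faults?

0 → fault, frames (0)
2 → fault, frames (0 2)
0 → hit
1 → fault, frames (0 2 1)
6 → fault, frames (0 2 1 6)
0 → hit
2 → hit
0 → hit
1 → hit
6 → hit
1 → hit
0 → hit
8 → fault, frames (0 2 1 6 8)
3 → fault, evict 0, frames (2 1 6 8 3)
8 → hit
2 → hit
Page faults: 6.

6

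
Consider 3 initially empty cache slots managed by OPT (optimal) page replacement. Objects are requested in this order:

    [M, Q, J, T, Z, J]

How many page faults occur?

5

M -> fault, frames [M]
Q -> fault, frames [M, Q]
J -> fault, frames [M, Q, J]
T -> fault, evict Q, frames [M, J, T]
Z -> fault, evict T, frames [M, J, Z]
J -> hit
Page faults: 5.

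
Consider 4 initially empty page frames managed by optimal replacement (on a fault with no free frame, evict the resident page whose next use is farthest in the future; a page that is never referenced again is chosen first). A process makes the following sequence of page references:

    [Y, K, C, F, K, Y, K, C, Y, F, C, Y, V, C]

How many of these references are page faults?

Y -> fault, frames {Y}
K -> fault, frames {Y,K}
C -> fault, frames {Y,K,C}
F -> fault, frames {Y,K,C,F}
K -> hit
Y -> hit
K -> hit
C -> hit
Y -> hit
F -> hit
C -> hit
Y -> hit
V -> fault, evict F, frames {Y,K,C,V}
C -> hit
Page faults: 5.

5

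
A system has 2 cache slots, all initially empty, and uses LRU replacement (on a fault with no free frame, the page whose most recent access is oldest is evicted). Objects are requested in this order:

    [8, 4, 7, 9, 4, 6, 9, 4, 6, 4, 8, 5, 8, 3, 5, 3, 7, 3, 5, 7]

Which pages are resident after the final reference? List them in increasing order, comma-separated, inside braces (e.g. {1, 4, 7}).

{5, 7}

8 -> miss, frames (8)
4 -> miss, frames (8 4)
7 -> miss, evict 8, frames (4 7)
9 -> miss, evict 4, frames (7 9)
4 -> miss, evict 7, frames (9 4)
6 -> miss, evict 9, frames (4 6)
9 -> miss, evict 4, frames (6 9)
4 -> miss, evict 6, frames (9 4)
6 -> miss, evict 9, frames (4 6)
4 -> hit
8 -> miss, evict 6, frames (4 8)
5 -> miss, evict 4, frames (8 5)
8 -> hit
3 -> miss, evict 5, frames (8 3)
5 -> miss, evict 8, frames (3 5)
3 -> hit
7 -> miss, evict 5, frames (3 7)
3 -> hit
5 -> miss, evict 7, frames (3 5)
7 -> miss, evict 3, frames (5 7)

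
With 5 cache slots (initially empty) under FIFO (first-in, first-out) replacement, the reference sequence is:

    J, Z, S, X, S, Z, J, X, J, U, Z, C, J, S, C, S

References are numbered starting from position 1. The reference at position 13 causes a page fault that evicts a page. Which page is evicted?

Z

pos 1: J: fault, frames (J)
pos 2: Z: fault, frames (J Z)
pos 3: S: fault, frames (J Z S)
pos 4: X: fault, frames (J Z S X)
pos 5: S: hit
pos 6: Z: hit
pos 7: J: hit
pos 8: X: hit
pos 9: J: hit
pos 10: U: fault, frames (J Z S X U)
pos 11: Z: hit
pos 12: C: fault, evict J, frames (Z S X U C)
pos 13: J: fault, evict Z, frames (S X U C J)
At position 13, page Z is evicted.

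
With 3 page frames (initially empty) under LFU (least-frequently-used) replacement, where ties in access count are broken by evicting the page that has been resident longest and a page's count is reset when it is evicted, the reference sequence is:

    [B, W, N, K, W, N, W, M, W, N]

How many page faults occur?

5

B → miss, frames [B]
W → miss, frames [B, W]
N → miss, frames [B, W, N]
K → miss, evict B, frames [W, N, K]
W → hit
N → hit
W → hit
M → miss, evict K, frames [W, N, M]
W → hit
N → hit
Page faults: 5.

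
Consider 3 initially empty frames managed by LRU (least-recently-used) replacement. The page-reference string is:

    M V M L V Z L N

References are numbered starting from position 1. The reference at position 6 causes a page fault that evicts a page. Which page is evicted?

M

pos 1: M -> fault, frames (M)
pos 2: V -> fault, frames (M V)
pos 3: M -> hit
pos 4: L -> fault, frames (V M L)
pos 5: V -> hit
pos 6: Z -> fault, evict M, frames (L V Z)
At position 6, page M is evicted.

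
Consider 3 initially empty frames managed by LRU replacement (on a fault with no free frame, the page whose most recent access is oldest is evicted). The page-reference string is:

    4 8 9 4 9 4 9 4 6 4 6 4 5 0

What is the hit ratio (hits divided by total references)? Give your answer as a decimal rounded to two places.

4: miss, frames {4}
8: miss, frames {4,8}
9: miss, frames {4,8,9}
4: hit
9: hit
4: hit
9: hit
4: hit
6: miss, evict 8, frames {9,4,6}
4: hit
6: hit
4: hit
5: miss, evict 9, frames {6,4,5}
0: miss, evict 6, frames {4,5,0}
Hits: 8 of 14 references → 8/14 = 0.5714.

0.57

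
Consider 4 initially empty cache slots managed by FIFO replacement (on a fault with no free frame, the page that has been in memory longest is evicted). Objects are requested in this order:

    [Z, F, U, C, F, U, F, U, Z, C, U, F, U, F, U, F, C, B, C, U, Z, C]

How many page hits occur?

16

Z → miss, frames [Z]
F → miss, frames [Z, F]
U → miss, frames [Z, F, U]
C → miss, frames [Z, F, U, C]
F → hit
U → hit
F → hit
U → hit
Z → hit
C → hit
U → hit
F → hit
U → hit
F → hit
U → hit
F → hit
C → hit
B → miss, evict Z, frames [F, U, C, B]
C → hit
U → hit
Z → miss, evict F, frames [U, C, B, Z]
C → hit
Hits: 16.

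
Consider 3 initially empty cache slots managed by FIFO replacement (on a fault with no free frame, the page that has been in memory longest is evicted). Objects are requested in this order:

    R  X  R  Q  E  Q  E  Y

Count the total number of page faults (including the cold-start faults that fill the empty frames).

R: fault, frames (R)
X: fault, frames (R X)
R: hit
Q: fault, frames (R X Q)
E: fault, evict R, frames (X Q E)
Q: hit
E: hit
Y: fault, evict X, frames (Q E Y)
Page faults: 5.

5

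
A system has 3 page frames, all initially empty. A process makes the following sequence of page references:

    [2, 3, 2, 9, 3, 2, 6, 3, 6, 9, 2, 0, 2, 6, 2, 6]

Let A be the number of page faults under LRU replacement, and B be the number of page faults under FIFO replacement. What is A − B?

2

Under LRU: F F . F . . F . . F F F . F . . → 8 faults.
Under FIFO: F F . F . . F . . . F F . . . . → 6 faults.
A − B = 8 − 6 = 2.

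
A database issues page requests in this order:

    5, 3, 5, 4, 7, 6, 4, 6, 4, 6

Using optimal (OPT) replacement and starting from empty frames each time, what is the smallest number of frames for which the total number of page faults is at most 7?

2

f=1: 10 faults
f=2: 5 faults
f=3: 5 faults
f=4: 5 faults
f=5: 5 faults
Smallest f with faults ≤ 7 is 2.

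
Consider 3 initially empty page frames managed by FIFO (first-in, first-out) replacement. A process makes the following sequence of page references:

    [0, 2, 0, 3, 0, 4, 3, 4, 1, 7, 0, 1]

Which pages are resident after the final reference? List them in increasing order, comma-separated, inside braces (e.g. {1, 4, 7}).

0 → fault, frames (0)
2 → fault, frames (0 2)
0 → hit
3 → fault, frames (0 2 3)
0 → hit
4 → fault, evict 0, frames (2 3 4)
3 → hit
4 → hit
1 → fault, evict 2, frames (3 4 1)
7 → fault, evict 3, frames (4 1 7)
0 → fault, evict 4, frames (1 7 0)
1 → hit

{0, 1, 7}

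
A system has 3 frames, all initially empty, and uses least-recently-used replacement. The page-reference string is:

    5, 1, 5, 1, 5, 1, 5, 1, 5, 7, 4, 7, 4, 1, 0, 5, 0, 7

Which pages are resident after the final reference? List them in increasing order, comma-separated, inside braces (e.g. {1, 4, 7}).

5 -> fault, frames [5]
1 -> fault, frames [5, 1]
5 -> hit
1 -> hit
5 -> hit
1 -> hit
5 -> hit
1 -> hit
5 -> hit
7 -> fault, frames [1, 5, 7]
4 -> fault, evict 1, frames [5, 7, 4]
7 -> hit
4 -> hit
1 -> fault, evict 5, frames [7, 4, 1]
0 -> fault, evict 7, frames [4, 1, 0]
5 -> fault, evict 4, frames [1, 0, 5]
0 -> hit
7 -> fault, evict 1, frames [5, 0, 7]

{0, 5, 7}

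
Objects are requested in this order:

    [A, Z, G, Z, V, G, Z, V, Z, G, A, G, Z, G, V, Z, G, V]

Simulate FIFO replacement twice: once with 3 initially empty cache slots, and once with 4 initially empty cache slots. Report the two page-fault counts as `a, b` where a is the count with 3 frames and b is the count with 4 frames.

3 frames: F F F . F . . . . . F . F F F . . . → 8 faults.
4 frames: F F F . F . . . . . . . . . . . . . → 4 faults.
4 < 8: adding a frame reduced faults, as is typical.

8, 4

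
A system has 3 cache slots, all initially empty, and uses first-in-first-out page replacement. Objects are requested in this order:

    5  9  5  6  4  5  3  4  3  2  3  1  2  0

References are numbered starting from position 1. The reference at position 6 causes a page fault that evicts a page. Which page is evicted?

pos 1: 5: fault, frames {5}
pos 2: 9: fault, frames {5,9}
pos 3: 5: hit
pos 4: 6: fault, frames {5,9,6}
pos 5: 4: fault, evict 5, frames {9,6,4}
pos 6: 5: fault, evict 9, frames {6,4,5}
At position 6, page 9 is evicted.

9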